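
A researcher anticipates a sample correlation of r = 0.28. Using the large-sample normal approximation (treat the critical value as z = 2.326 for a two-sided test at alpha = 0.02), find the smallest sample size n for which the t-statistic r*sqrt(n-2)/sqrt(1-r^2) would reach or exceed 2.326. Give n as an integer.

66

r√(n−2)/√(1−r²) ≥ 2.326  ⇔  n−2 ≥ (2.326)²·(1−r²)/r²
(1−r²)/r² = (1−0.0784)/0.0784 = 11.7551
n ≥ 2 + 5.410276·11.7551 = 2 + 63.5983 = 65.5983
⌈65.5983⌉ = 66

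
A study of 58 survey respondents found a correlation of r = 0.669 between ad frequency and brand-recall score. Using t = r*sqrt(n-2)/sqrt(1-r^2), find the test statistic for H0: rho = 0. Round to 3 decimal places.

6.736

1 − r² = 1 − 0.447561 = 0.552439;  √(1−r²) = 0.743262
√(n−2) = √56 = 7.483315
t = r·√(n−2)/√(1−r²) = 0.669 · 7.483315 / 0.743262 = 6.736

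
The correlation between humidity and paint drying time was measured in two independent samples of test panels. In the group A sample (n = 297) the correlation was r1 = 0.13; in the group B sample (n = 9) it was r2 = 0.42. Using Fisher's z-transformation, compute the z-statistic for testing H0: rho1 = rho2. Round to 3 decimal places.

Fisher z-transforms: z1 = atanh(0.13) = 0.130740, z2 = atanh(0.42) = 0.447692; difference d = -0.316952
Var(d) = 1/294 + 1/6 = 0.0034014 + 0.1666667 = 0.1700681
z = d/√Var(d) = -0.316952 / √0.1700681 = -0.316952 / 0.412393 = -0.769

-0.769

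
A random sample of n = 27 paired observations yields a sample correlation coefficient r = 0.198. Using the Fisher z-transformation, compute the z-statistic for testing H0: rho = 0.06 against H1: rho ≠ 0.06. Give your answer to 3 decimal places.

Fisher z: atanh(0.198) = 0.200650, atanh(0.06) = 0.060072
z = (z_r − z_0)·√(n−3) = (0.200650 − 0.060072)·√24 = 0.140578 · 4.898979 = 0.689

0.689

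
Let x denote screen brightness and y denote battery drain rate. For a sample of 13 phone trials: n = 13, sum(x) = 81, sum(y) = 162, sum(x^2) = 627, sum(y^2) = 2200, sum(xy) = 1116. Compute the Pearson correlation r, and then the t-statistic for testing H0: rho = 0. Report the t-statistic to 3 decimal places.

S_xy = nΣxy − ΣxΣy = 13·1116 − 81·162 = 14508 − 13122 = 1386
S_xx = nΣx² − (Σx)² = 13·627 − 81² = 8151 − 6561 = 1590
S_yy = nΣy² − (Σy)² = 13·2200 − 162² = 28600 − 26244 = 2356
r = S_xy / √(S_xx·S_yy) = 1386 / √(1590·2356) = 1386 / √3746040 = 1386 / 1935.4689 = 0.7161
t = r·√(n−2)/√(1−r²) = 0.7161·√11 / √(1−0.512799) = 2.375035 / 0.697998 = 3.403

3.403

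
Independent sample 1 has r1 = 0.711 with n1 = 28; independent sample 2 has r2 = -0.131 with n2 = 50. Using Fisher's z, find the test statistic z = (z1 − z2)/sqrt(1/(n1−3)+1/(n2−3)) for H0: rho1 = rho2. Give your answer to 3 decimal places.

Fisher z-transforms: z1 = atanh(0.711) = 0.889203, z2 = atanh(-0.131) = -0.131757; difference d = 1.020960
Var(d) = 1/25 + 1/47 = 0.0400000 + 0.0212766 = 0.0612766
z = d/√Var(d) = 1.020960 / √0.0612766 = 1.020960 / 0.247541 = 4.124

4.124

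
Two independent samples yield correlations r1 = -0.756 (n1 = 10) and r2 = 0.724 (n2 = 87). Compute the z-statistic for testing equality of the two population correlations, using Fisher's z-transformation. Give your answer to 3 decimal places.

Fisher z-transforms: z1 = atanh(-0.756) = -0.986813, z2 = atanh(0.724) = 0.916001; difference d = -1.902814
Var(d) = 1/7 + 1/84 = 0.1428571 + 0.0119048 = 0.1547619
z = d/√Var(d) = -1.902814 / √0.1547619 = -1.902814 / 0.393398 = -4.837

-4.837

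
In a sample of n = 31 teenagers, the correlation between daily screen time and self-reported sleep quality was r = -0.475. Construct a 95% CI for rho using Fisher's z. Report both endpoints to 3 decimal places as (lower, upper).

(-0.710, -0.145)

Fisher z: z_r = atanh(r) = ½·ln((1+(-0.475))/(1−(-0.475))) = -0.516508
SE(z) = 1/√(n−3) = 1/√28 = 0.188982
95% ⇒ z* = 1.960; margin = 1.960·0.188982 = 0.370405
CI on z-scale: (-0.886913, -0.146103)
Back-transform: tanh(-0.886913) = -0.709866, tanh(-0.146103) = -0.145072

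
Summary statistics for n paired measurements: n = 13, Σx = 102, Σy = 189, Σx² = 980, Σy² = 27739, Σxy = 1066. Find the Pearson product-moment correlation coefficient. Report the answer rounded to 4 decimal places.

-0.1967

S_xy = nΣxy − ΣxΣy = 13·1066 − 102·189 = 13858 − 19278 = -5420
S_xx = nΣx² − (Σx)² = 13·980 − 102² = 12740 − 10404 = 2336
S_yy = nΣy² − (Σy)² = 13·27739 − 189² = 360607 − 35721 = 324886
r = S_xy / √(S_xx·S_yy) = -5420 / √(2336·324886) = -5420 / √758933696 = -5420 / 27548.7513 = -0.1967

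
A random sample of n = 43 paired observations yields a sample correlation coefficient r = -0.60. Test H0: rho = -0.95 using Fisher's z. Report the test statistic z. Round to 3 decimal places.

z_r = atanh(-0.60) = -0.693147,  z_0 = atanh(-0.95) = -1.831781
SE = 1/√(n−3) = 1/√40 = 0.158114
z = (z_r − z_0)/SE = (-0.693147 − (-1.831781)) / 0.158114 = 1.138634 / 0.158114 = 7.201

7.201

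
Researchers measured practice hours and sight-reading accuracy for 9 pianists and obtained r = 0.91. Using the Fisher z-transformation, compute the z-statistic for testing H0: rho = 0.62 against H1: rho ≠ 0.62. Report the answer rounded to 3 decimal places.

1.966

Fisher z: atanh(0.91) = 1.527524, atanh(0.62) = 0.725005
z = (z_r − z_0)·√(n−3) = (1.527524 − 0.725005)·√6 = 0.802519 · 2.449490 = 1.966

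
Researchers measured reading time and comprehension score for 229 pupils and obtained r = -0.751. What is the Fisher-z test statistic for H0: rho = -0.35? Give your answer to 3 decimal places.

-9.167

Fisher z: atanh(-0.751) = -0.975245, atanh(-0.35) = -0.365444
z = (z_r − z_0)·√(n−3) = (-0.975245 − (-0.365444))·√226 = -0.609801 · 15.033296 = -9.167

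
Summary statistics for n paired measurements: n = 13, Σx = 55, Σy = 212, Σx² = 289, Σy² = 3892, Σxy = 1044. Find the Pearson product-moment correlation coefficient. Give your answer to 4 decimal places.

0.9400

Numerator: nΣxy − (Σx)(Σy) = 13·1044 − (55)(212) = 1912
Denominator: √[(nΣx²−(Σx)²)(nΣy²−(Σy)²)]
  nΣx²−(Σx)² = 13·289 − 3025 = 732;  nΣy²−(Σy)² = 13·3892 − 44944 = 5652
  √(732·5652) = √4137264 = 2034.0265
r = 1912 / 2034.0265 = 0.9400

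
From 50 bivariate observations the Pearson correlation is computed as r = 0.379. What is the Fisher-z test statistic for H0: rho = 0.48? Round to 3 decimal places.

Fisher z: atanh(0.379) = 0.398891, atanh(0.48) = 0.522984
z = (z_r − z_0)·√(n−3) = (0.398891 − 0.522984)·√47 = -0.124093 · 6.855655 = -0.851

-0.851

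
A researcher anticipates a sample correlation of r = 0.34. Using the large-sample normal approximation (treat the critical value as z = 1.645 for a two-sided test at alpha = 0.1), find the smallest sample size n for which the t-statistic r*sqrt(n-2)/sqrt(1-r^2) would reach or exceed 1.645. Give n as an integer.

Need r·√(n−2)/√(1−r²) ≥ 1.645
√(n−2) ≥ 1.645·√(1−0.1156) / 0.34 = 1.645·0.940425 / 0.34 = 4.5500
n−2 ≥ 20.7025  ⇒  n ≥ 22.7025
Smallest integer n = 23

23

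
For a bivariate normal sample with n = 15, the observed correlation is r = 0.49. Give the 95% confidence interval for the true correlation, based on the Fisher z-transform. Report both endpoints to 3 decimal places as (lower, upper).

(-0.030, 0.801)

z_r = atanh(0.49) = 0.536060;  SE = 1/√(n−3) = 1/√12 = 0.288675
z-limits: 0.536060 ± 1.960·0.288675 = 0.536060 ± 0.565803 = [-0.029743, 1.101863]
ρ-limits: (tanh -0.029743, tanh 1.101863) = (-0.030, 0.801)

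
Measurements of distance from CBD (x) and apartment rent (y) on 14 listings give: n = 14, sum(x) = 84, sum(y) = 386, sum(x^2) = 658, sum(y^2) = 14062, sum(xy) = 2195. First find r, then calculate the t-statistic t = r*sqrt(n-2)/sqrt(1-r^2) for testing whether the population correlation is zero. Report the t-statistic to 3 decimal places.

Numerator: nΣxy − (Σx)(Σy) = 14·2195 − (84)(386) = -1694
Denominator: √[(nΣx²−(Σx)²)(nΣy²−(Σy)²)]
  nΣx²−(Σx)² = 14·658 − 7056 = 2156;  nΣy²−(Σy)² = 14·14062 − 148996 = 47872
  √(2156·47872) = √103212032 = 10159.3323
r = -1694 / 10159.3323 = -0.1667
t = r·√(n−2)/√(1−r²) = -0.1667·√12 / √(1−0.027789) = -0.577466 / 0.986008 = -0.586

-0.586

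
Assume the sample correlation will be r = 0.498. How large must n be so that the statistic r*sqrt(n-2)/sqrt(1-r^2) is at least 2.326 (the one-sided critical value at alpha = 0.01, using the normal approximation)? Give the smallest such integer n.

r√(n−2)/√(1−r²) ≥ 2.326  ⇔  n−2 ≥ (2.326)²·(1−r²)/r²
(1−r²)/r² = (1−0.248004)/0.248004 = 3.0322
n ≥ 2 + 5.410276·3.0322 = 2 + 16.4050 = 18.4050
⌈18.4050⌉ = 19

19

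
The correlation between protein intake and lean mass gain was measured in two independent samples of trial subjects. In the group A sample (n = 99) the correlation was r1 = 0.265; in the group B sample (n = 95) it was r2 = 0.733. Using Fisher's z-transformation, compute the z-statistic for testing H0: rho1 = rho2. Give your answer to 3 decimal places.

-4.549

z1 = atanh(0.265) = 0.271478,  z2 = atanh(0.733) = 0.935180
SE = √(1/(n1−3) + 1/(n2−3)) = √(1/96 + 1/92) = √(0.0104167 + 0.0108696) = √0.0212863 = 0.145898
z = (z1 − z2)/SE = (0.271478 − 0.935180) / 0.145898 = -0.663702 / 0.145898 = -4.549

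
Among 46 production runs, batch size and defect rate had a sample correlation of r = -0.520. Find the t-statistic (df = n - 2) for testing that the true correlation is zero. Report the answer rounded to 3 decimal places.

1 − r² = 1 − 0.270400 = 0.729600;  √(1−r²) = 0.854166
√(n−2) = √44 = 6.633250
t = r·√(n−2)/√(1−r²) = -0.520 · 6.633250 / 0.854166 = -4.038

-4.038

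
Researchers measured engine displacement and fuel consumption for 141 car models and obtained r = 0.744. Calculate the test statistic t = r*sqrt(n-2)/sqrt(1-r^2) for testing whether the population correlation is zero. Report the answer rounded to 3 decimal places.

t = r·√(n−2) / √(1−r²) with r = 0.744, n = 141
  = 0.744·√139 / √(1 − 0.553536)
  = 0.744·11.789826 / 0.668180
  = 8.771631 / 0.668180 = 13.128

13.128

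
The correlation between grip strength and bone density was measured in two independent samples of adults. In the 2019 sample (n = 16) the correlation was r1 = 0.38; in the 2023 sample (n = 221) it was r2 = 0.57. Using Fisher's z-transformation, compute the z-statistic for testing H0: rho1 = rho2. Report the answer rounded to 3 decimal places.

-0.867

z1 = atanh(0.38) = 0.400060,  z2 = atanh(0.57) = 0.647523
SE = √(1/(n1−3) + 1/(n2−3)) = √(1/13 + 1/218) = √(0.0769231 + 0.0045872) = √0.0815103 = 0.285500
z = (z1 − z2)/SE = (0.400060 − 0.647523) / 0.285500 = -0.247463 / 0.285500 = -0.867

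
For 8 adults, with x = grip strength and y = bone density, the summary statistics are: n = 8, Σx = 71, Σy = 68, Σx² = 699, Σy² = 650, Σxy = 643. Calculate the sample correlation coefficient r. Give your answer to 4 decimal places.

0.5609

S_xy = nΣxy − ΣxΣy = 8·643 − 71·68 = 5144 − 4828 = 316
S_xx = nΣx² − (Σx)² = 8·699 − 71² = 5592 − 5041 = 551
S_yy = nΣy² − (Σy)² = 8·650 − 68² = 5200 − 4624 = 576
r = S_xy / √(S_xx·S_yy) = 316 / √(551·576) = 316 / √317376 = 316 / 563.3613 = 0.5609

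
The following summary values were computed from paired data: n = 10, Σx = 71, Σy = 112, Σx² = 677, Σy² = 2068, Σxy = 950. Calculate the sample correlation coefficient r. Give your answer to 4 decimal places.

0.4127

S_xy = nΣxy − ΣxΣy = 10·950 − 71·112 = 9500 − 7952 = 1548
S_xx = nΣx² − (Σx)² = 10·677 − 71² = 6770 − 5041 = 1729
S_yy = nΣy² − (Σy)² = 10·2068 − 112² = 20680 − 12544 = 8136
r = S_xy / √(S_xx·S_yy) = 1548 / √(1729·8136) = 1548 / √14067144 = 1548 / 3750.6191 = 0.4127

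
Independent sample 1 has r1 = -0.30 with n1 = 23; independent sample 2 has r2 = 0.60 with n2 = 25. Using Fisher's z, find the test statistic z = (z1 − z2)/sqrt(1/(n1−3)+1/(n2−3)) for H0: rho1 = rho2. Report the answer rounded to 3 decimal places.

-3.245

Fisher z-transforms: z1 = atanh(-0.30) = -0.309520, z2 = atanh(0.60) = 0.693147; difference d = -1.002667
Var(d) = 1/20 + 1/22 = 0.0500000 + 0.0454545 = 0.0954545
z = d/√Var(d) = -1.002667 / √0.0954545 = -1.002667 / 0.308957 = -3.245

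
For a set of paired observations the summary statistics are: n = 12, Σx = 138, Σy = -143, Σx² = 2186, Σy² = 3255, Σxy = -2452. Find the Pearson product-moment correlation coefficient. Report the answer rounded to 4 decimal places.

-0.8378

S_xy = nΣxy − ΣxΣy = 12·(-2452) − 138·(-143) = -29424 − (-19734) = -9690
S_xx = nΣx² − (Σx)² = 12·2186 − 138² = 26232 − 19044 = 7188
S_yy = nΣy² − (Σy)² = 12·3255 − (-143)² = 39060 − 20449 = 18611
r = S_xy / √(S_xx·S_yy) = -9690 / √(7188·18611) = -9690 / √133775868 = -9690 / 11566.1518 = -0.8378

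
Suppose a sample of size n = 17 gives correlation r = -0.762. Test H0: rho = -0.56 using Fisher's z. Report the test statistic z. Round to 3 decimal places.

Fisher z: atanh(-0.762) = -1.000967, atanh(-0.56) = -0.632833
z = (z_r − z_0)·√(n−3) = (-1.000967 − (-0.632833))·√14 = -0.368134 · 3.741657 = -1.377

-1.377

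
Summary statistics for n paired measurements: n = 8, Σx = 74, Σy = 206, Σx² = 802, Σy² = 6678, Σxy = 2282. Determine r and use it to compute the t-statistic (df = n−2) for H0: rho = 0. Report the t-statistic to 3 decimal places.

S_xy = nΣxy − ΣxΣy = 8·2282 − 74·206 = 18256 − 15244 = 3012
S_xx = nΣx² − (Σx)² = 8·802 − 74² = 6416 − 5476 = 940
S_yy = nΣy² − (Σy)² = 8·6678 − 206² = 53424 − 42436 = 10988
r = S_xy / √(S_xx·S_yy) = 3012 / √(940·10988) = 3012 / √10328720 = 3012 / 3213.8326 = 0.9372
t = r·√(n−2)/√(1−r²) = 0.9372·√6 / √(1−0.878344) = 2.295662 / 0.348792 = 6.582

6.582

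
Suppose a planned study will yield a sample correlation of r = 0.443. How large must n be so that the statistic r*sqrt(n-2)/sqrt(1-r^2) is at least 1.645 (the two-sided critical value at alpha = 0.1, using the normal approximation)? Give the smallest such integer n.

14

Need r·√(n−2)/√(1−r²) ≥ 1.645
√(n−2) ≥ 1.645·√(1−0.196249) / 0.443 = 1.645·0.896522 / 0.443 = 3.3291
n−2 ≥ 11.0829  ⇒  n ≥ 13.0829
Smallest integer n = 14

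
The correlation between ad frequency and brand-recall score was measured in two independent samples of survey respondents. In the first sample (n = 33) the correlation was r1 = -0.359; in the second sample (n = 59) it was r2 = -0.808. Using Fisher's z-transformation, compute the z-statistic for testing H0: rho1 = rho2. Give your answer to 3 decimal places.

z1 = atanh(-0.359) = -0.375737,  z2 = atanh(-0.808) = -1.121241
SE = √(1/(n1−3) + 1/(n2−3)) = √(1/30 + 1/56) = √(0.0333333 + 0.0178571) = √0.0511904 = 0.226253
z = (z1 − z2)/SE = (-0.375737 − (-1.121241)) / 0.226253 = 0.745504 / 0.226253 = 3.295

3.295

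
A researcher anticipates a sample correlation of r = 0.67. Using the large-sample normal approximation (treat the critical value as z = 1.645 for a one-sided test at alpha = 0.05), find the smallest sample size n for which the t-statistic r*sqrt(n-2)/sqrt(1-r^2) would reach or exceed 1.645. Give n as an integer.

6

Need r·√(n−2)/√(1−r²) ≥ 1.645
√(n−2) ≥ 1.645·√(1−0.4489) / 0.67 = 1.645·0.742361 / 0.67 = 1.8227
n−2 ≥ 3.3222  ⇒  n ≥ 5.3222
Smallest integer n = 6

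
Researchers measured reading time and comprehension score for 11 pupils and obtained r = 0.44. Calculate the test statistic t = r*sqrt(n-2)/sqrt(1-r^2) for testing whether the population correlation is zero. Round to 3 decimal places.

1.470

1 − r² = 1 − 0.1936 = 0.8064;  √(1−r²) = 0.897998
√(n−2) = √9 = 3.000000
t = r·√(n−2)/√(1−r²) = 0.44 · 3.000000 / 0.897998 = 1.470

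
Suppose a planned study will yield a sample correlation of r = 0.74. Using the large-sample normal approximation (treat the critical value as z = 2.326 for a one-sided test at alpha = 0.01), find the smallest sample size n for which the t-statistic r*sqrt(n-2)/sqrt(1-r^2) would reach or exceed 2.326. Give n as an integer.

r√(n−2)/√(1−r²) ≥ 2.326  ⇔  n−2 ≥ (2.326)²·(1−r²)/r²
(1−r²)/r² = (1−0.5476)/0.5476 = 0.8262
n ≥ 2 + 5.410276·0.8262 = 2 + 4.4700 = 6.4700
⌈6.4700⌉ = 7

7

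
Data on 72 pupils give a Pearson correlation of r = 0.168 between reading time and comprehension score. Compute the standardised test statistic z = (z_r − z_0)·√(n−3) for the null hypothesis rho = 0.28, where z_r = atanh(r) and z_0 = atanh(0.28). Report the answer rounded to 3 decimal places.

-0.981

Fisher z: atanh(0.168) = 0.169608, atanh(0.28) = 0.287682
z = (z_r − z_0)·√(n−3) = (0.169608 − 0.287682)·√69 = -0.118074 · 8.306624 = -0.981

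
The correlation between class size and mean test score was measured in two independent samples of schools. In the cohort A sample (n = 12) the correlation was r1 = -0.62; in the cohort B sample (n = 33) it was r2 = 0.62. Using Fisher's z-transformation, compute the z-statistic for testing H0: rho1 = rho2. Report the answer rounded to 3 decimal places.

-3.815

Fisher z-transforms: z1 = atanh(-0.62) = -0.725005, z2 = atanh(0.62) = 0.725005; difference d = -1.450010
Var(d) = 1/9 + 1/30 = 0.1111111 + 0.0333333 = 0.1444444
z = d/√Var(d) = -1.450010 / √0.1444444 = -1.450010 / 0.380058 = -3.815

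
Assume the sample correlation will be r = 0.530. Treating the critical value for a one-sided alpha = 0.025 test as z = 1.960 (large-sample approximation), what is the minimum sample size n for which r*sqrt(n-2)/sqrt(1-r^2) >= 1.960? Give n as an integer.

r√(n−2)/√(1−r²) ≥ 1.960  ⇔  n−2 ≥ (1.960)²·(1−r²)/r²
(1−r²)/r² = (1−0.280900)/0.280900 = 2.5600
n ≥ 2 + 3.8416·2.5600 = 2 + 9.8345 = 11.8345
⌈11.8345⌉ = 12

12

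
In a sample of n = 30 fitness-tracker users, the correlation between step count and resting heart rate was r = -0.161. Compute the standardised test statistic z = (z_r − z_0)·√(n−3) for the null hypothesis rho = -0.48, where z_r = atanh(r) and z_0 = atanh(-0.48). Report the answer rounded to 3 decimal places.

1.874

Fisher z: atanh(-0.161) = -0.162413, atanh(-0.48) = -0.522984
z = (z_r − z_0)·√(n−3) = (-0.162413 − (-0.522984))·√27 = 0.360571 · 5.196152 = 1.874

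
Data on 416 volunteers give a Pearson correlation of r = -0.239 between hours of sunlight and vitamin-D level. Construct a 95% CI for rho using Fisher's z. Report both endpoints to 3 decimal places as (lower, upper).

(-0.328, -0.146)

z_r = atanh(-0.239) = -0.243713;  SE = 1/√(n−3) = 1/√413 = 0.049207
z-limits: -0.243713 ± 1.960·0.049207 = -0.243713 ± 0.096446 = [-0.340159, -0.147267]
ρ-limits: (tanh -0.340159, tanh -0.147267) = (-0.328, -0.146)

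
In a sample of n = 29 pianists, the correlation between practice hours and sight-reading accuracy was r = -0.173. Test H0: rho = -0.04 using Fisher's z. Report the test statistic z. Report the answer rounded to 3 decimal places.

z_r = atanh(-0.173) = -0.174758,  z_0 = atanh(-0.04) = -0.040021
SE = 1/√(n−3) = 1/√26 = 0.196116
z = (z_r − z_0)/SE = (-0.174758 − (-0.040021)) / 0.196116 = -0.134737 / 0.196116 = -0.687

-0.687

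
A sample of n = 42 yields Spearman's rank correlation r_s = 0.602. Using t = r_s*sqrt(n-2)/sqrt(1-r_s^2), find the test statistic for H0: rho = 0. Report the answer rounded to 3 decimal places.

4.768

t = r_s·√(n−2) / √(1−r_s²) with r_s = 0.602, n = 42
  = 0.602·√40 / √(1 − 0.362404)
  = 0.602·6.324555 / 0.798496
  = 3.807382 / 0.798496 = 4.768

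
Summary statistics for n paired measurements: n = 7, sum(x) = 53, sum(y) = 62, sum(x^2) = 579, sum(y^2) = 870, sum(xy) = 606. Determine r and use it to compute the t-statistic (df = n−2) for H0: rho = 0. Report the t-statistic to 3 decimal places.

Numerator: nΣxy − (Σx)(Σy) = 7·606 − (53)(62) = 956
Denominator: √[(nΣx²−(Σx)²)(nΣy²−(Σy)²)]
  nΣx²−(Σx)² = 7·579 − 2809 = 1244;  nΣy²−(Σy)² = 7·870 − 3844 = 2246
  √(1244·2246) = √2794024 = 1671.5334
r = 956 / 1671.5334 = 0.5719
t = r·√(n−2)/√(1−r²) = 0.5719·√5 / √(1−0.327070) = 1.278807 / 0.820323 = 1.559

1.559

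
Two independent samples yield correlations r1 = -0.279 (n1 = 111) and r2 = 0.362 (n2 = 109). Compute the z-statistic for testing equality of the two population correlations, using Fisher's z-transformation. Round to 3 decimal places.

-4.870

Fisher z-transforms: z1 = atanh(-0.279) = -0.286597, z2 = atanh(0.362) = 0.379186; difference d = -0.665783
Var(d) = 1/108 + 1/106 = 0.0092593 + 0.0094340 = 0.0186933
z = d/√Var(d) = -0.665783 / √0.0186933 = -0.665783 / 0.136723 = -4.870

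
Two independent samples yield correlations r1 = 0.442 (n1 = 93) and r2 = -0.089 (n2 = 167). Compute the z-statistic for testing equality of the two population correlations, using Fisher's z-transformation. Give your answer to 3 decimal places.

Fisher z-transforms: z1 = atanh(0.442) = 0.474714, z2 = atanh(-0.089) = -0.089236; difference d = 0.563950
Var(d) = 1/90 + 1/164 = 0.0111111 + 0.0060976 = 0.0172087
z = d/√Var(d) = 0.563950 / √0.0172087 = 0.563950 / 0.131182 = 4.299

4.299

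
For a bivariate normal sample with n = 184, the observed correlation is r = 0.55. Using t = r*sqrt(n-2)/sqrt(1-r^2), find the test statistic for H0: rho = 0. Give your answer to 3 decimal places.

8.884

1 − r² = 1 − 0.3025 = 0.6975;  √(1−r²) = 0.835165
√(n−2) = √182 = 13.490738
t = r·√(n−2)/√(1−r²) = 0.55 · 13.490738 / 0.835165 = 8.884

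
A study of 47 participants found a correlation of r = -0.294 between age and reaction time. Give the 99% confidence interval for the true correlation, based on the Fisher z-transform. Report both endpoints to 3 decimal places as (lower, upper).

(-0.599, 0.085)

Fisher z: z_r = atanh(r) = ½·ln((1+(-0.294))/(1−(-0.294))) = -0.302939
SE(z) = 1/√(n−3) = 1/√44 = 0.150756
99% ⇒ z* = 2.576; margin = 2.576·0.150756 = 0.388347
CI on z-scale: (-0.691286, 0.085408)
Back-transform: tanh(-0.691286) = -0.598808, tanh(0.085408) = 0.085201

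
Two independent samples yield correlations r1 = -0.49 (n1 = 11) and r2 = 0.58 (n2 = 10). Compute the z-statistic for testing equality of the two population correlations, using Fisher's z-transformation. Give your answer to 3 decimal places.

-2.316

Fisher z-transforms: z1 = atanh(-0.49) = -0.536060, z2 = atanh(0.58) = 0.662463; difference d = -1.198523
Var(d) = 1/8 + 1/7 = 0.1250000 + 0.1428571 = 0.2678571
z = d/√Var(d) = -1.198523 / √0.2678571 = -1.198523 / 0.517549 = -2.316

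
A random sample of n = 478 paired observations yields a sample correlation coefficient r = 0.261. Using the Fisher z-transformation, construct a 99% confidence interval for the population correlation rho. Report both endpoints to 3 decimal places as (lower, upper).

Fisher z: z_r = atanh(r) = ½·ln((1+0.261)/(1−0.261)) = 0.267181
SE(z) = 1/√(n−3) = 1/√475 = 0.045883
99% ⇒ z* = 2.576; margin = 2.576·0.045883 = 0.118195
CI on z-scale: (0.148986, 0.385376)
Back-transform: tanh(0.148986) = 0.147893, tanh(0.385376) = 0.367367

(0.148, 0.367)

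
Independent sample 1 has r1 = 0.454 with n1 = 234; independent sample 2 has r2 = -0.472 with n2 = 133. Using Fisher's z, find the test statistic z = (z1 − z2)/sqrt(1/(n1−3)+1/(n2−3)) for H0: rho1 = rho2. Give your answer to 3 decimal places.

9.142

Fisher z-transforms: z1 = atanh(0.454) = 0.489727, z2 = atanh(-0.472) = -0.512641; difference d = 1.002368
Var(d) = 1/231 + 1/130 = 0.0043290 + 0.0076923 = 0.0120213
z = d/√Var(d) = 1.002368 / √0.0120213 = 1.002368 / 0.109642 = 9.142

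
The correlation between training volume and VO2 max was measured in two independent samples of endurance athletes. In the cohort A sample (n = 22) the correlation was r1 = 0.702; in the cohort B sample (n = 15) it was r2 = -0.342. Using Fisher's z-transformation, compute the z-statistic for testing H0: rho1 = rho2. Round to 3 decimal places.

z1 = atanh(0.702) = 0.871233,  z2 = atanh(-0.342) = -0.356356
SE = √(1/(n1−3) + 1/(n2−3)) = √(1/19 + 1/12) = √(0.0526316 + 0.0833333) = √0.1359649 = 0.368734
z = (z1 − z2)/SE = (0.871233 − (-0.356356)) / 0.368734 = 1.227589 / 0.368734 = 3.329

3.329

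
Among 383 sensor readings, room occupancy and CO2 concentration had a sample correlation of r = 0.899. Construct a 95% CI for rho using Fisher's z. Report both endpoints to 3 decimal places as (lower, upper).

z_r = atanh(0.899) = 1.466981;  SE = 1/√(n−3) = 1/√380 = 0.051299
z-limits: 1.466981 ± 1.960·0.051299 = 1.466981 ± 0.100546 = [1.366435, 1.567527]
ρ-limits: (tanh 1.366435, tanh 1.567527) = (0.878, 0.917)

(0.878, 0.917)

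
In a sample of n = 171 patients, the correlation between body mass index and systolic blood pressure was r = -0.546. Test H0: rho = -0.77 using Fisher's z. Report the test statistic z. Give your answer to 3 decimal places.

Fisher z: atanh(-0.546) = -0.612665, atanh(-0.77) = -1.020328
z = (z_r − z_0)·√(n−3) = (-0.612665 − (-1.020328))·√168 = 0.407663 · 12.961481 = 5.284

5.284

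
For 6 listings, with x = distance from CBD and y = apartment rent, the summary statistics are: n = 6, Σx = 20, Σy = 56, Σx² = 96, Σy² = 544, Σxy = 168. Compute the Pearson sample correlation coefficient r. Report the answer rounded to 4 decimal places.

-0.7462

S_xy = nΣxy − ΣxΣy = 6·168 − 20·56 = 1008 − 1120 = -112
S_xx = nΣx² − (Σx)² = 6·96 − 20² = 576 − 400 = 176
S_yy = nΣy² − (Σy)² = 6·544 − 56² = 3264 − 3136 = 128
r = S_xy / √(S_xx·S_yy) = -112 / √(176·128) = -112 / √22528 = -112 / 150.0933 = -0.7462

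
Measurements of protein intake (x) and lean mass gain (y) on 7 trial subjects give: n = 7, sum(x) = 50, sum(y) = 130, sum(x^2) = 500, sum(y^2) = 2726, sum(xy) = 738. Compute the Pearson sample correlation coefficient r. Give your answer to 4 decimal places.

S_xy = nΣxy − ΣxΣy = 7·738 − 50·130 = 5166 − 6500 = -1334
S_xx = nΣx² − (Σx)² = 7·500 − 50² = 3500 − 2500 = 1000
S_yy = nΣy² − (Σy)² = 7·2726 − 130² = 19082 − 16900 = 2182
r = S_xy / √(S_xx·S_yy) = -1334 / √(1000·2182) = -1334 / √2182000 = -1334 / 1477.1594 = -0.9031

-0.9031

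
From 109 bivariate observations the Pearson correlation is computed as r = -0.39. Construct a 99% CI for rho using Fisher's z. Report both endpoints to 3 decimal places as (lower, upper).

(-0.580, -0.160)

z_r = atanh(-0.39) = -0.411800;  SE = 1/√(n−3) = 1/√106 = 0.097129
z-limits: -0.411800 ± 2.576·0.097129 = -0.411800 ± 0.250204 = [-0.662004, -0.161596]
ρ-limits: (tanh -0.662004, tanh -0.161596) = (-0.580, -0.160)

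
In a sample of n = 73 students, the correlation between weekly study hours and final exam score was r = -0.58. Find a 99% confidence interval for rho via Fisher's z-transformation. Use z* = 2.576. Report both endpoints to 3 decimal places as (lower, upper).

(-0.749, -0.340)

z_r = atanh(-0.58) = -0.662463;  SE = 1/√(n−3) = 1/√70 = 0.119523
z-limits: -0.662463 ± 2.576·0.119523 = -0.662463 ± 0.307891 = [-0.970354, -0.354572]
ρ-limits: (tanh -0.970354, tanh -0.354572) = (-0.749, -0.340)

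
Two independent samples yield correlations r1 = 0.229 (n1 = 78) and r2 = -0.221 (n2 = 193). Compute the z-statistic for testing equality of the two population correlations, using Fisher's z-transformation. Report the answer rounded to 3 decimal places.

z1 = atanh(0.229) = 0.233134,  z2 = atanh(-0.221) = -0.224707
SE = √(1/(n1−3) + 1/(n2−3)) = √(1/75 + 1/190) = √(0.0133333 + 0.0052632) = √0.0185965 = 0.136369
z = (z1 − z2)/SE = (0.233134 − (-0.224707)) / 0.136369 = 0.457841 / 0.136369 = 3.357

3.357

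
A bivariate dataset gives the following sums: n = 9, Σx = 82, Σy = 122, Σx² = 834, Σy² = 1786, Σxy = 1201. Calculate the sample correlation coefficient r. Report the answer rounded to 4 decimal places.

0.8345

Numerator: nΣxy − (Σx)(Σy) = 9·1201 − (82)(122) = 805
Denominator: √[(nΣx²−(Σx)²)(nΣy²−(Σy)²)]
  nΣx²−(Σx)² = 9·834 − 6724 = 782;  nΣy²−(Σy)² = 9·1786 − 14884 = 1190
  √(782·1190) = √930580 = 964.6657
r = 805 / 964.6657 = 0.8345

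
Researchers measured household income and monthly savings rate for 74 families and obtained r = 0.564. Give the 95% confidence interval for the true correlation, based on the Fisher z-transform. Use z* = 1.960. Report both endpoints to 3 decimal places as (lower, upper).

(0.385, 0.702)

Fisher z: z_r = atanh(r) = ½·ln((1+0.564)/(1−0.564)) = 0.638680
SE(z) = 1/√(n−3) = 1/√71 = 0.118678
95% ⇒ z* = 1.960; margin = 1.960·0.118678 = 0.232609
CI on z-scale: (0.406071, 0.871289)
Back-transform: tanh(0.406071) = 0.385132, tanh(0.871289) = 0.702028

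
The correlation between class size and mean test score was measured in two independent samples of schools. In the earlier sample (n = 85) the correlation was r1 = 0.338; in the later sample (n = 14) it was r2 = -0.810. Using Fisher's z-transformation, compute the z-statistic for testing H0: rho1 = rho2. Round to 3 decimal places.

4.606

Fisher z-transforms: z1 = atanh(0.338) = 0.351833, z2 = atanh(-0.810) = -1.127029; difference d = 1.478862
Var(d) = 1/82 + 1/11 = 0.0121951 + 0.0909091 = 0.1031042
z = d/√Var(d) = 1.478862 / √0.1031042 = 1.478862 / 0.321098 = 4.606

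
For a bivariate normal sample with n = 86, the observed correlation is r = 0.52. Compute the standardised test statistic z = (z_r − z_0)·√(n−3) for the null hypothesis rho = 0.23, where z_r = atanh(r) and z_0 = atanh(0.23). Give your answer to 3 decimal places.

3.117

Fisher z: atanh(0.52) = 0.576340, atanh(0.23) = 0.234189
z = (z_r − z_0)·√(n−3) = (0.576340 − 0.234189)·√83 = 0.342151 · 9.110434 = 3.117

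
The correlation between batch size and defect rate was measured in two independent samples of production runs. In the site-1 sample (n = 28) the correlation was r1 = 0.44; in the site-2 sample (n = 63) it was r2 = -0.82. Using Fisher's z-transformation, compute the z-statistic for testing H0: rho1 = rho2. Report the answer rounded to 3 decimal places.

Fisher z-transforms: z1 = atanh(0.44) = 0.472231, z2 = atanh(-0.82) = -1.156817; difference d = 1.629048
Var(d) = 1/25 + 1/60 = 0.0400000 + 0.0166667 = 0.0566667
z = d/√Var(d) = 1.629048 / √0.0566667 = 1.629048 / 0.238048 = 6.843

6.843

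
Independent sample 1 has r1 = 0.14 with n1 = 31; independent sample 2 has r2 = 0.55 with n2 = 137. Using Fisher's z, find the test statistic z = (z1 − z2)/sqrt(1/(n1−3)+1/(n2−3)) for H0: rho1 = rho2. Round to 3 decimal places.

Fisher z-transforms: z1 = atanh(0.14) = 0.140926, z2 = atanh(0.55) = 0.618381; difference d = -0.477455
Var(d) = 1/28 + 1/134 = 0.0357143 + 0.0074627 = 0.0431770
z = d/√Var(d) = -0.477455 / √0.0431770 = -0.477455 / 0.207791 = -2.298

-2.298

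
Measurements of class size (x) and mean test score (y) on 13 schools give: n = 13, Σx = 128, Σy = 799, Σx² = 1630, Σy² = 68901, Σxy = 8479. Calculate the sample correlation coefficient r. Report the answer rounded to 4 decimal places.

Numerator: nΣxy − (Σx)(Σy) = 13·8479 − (128)(799) = 7955
Denominator: √[(nΣx²−(Σx)²)(nΣy²−(Σy)²)]
  nΣx²−(Σx)² = 13·1630 − 16384 = 4806;  nΣy²−(Σy)² = 13·68901 − 638401 = 257312
  √(4806·257312) = √1236641472 = 35165.9135
r = 7955 / 35165.9135 = 0.2262

0.2262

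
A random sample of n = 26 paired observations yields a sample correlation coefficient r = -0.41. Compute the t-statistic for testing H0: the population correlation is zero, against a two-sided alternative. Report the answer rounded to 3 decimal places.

t = r·√(n−2) / √(1−r²) with r = -0.41, n = 26
  = -0.41·√24 / √(1 − 0.1681)
  = -0.41·4.898979 / 0.912086
  = -2.008581 / 0.912086 = -2.202

-2.202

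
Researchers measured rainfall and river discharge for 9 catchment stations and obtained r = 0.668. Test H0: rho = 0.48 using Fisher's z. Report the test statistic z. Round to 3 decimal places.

0.696

Fisher z: atanh(0.668) = 0.807123, atanh(0.48) = 0.522984
z = (z_r − z_0)·√(n−3) = (0.807123 − 0.522984)·√6 = 0.284139 · 2.449490 = 0.696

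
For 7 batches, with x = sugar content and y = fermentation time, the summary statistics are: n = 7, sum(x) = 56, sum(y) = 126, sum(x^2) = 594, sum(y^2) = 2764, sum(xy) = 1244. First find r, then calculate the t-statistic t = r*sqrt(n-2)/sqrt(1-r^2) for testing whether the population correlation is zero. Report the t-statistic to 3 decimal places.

4.081

Numerator: nΣxy − (Σx)(Σy) = 7·1244 − (56)(126) = 1652
Denominator: √[(nΣx²−(Σx)²)(nΣy²−(Σy)²)]
  nΣx²−(Σx)² = 7·594 − 3136 = 1022;  nΣy²−(Σy)² = 7·2764 − 15876 = 3472
  √(1022·3472) = √3548384 = 1883.7155
r = 1652 / 1883.7155 = 0.8770
t = r·√(n−2)/√(1−r²) = 0.8770·√5 / √(1−0.769129) = 1.961032 / 0.480490 = 4.081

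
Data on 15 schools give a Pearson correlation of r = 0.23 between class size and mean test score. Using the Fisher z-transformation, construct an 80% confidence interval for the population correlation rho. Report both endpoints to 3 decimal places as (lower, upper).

z_r = atanh(0.23) = 0.234189;  SE = 1/√(n−3) = 1/√12 = 0.288675
z-limits: 0.234189 ± 1.282·0.288675 = 0.234189 ± 0.370081 = [-0.135892, 0.604270]
ρ-limits: (tanh -0.135892, tanh 0.604270) = (-0.135, 0.540)

(-0.135, 0.540)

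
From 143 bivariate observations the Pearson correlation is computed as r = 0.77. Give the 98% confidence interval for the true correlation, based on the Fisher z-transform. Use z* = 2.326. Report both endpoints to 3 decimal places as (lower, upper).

z_r = atanh(0.77) = 1.020328;  SE = 1/√(n−3) = 1/√140 = 0.084515
z-limits: 1.020328 ± 2.326·0.084515 = 1.020328 ± 0.196582 = [0.823746, 1.216910]
ρ-limits: (tanh 0.823746, tanh 1.216910) = (0.677, 0.839)

(0.677, 0.839)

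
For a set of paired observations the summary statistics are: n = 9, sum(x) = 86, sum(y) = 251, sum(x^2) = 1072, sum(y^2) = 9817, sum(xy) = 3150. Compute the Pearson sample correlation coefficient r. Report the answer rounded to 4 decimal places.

Numerator: nΣxy − (Σx)(Σy) = 9·3150 − (86)(251) = 6764
Denominator: √[(nΣx²−(Σx)²)(nΣy²−(Σy)²)]
  nΣx²−(Σx)² = 9·1072 − 7396 = 2252;  nΣy²−(Σy)² = 9·9817 − 63001 = 25352
  √(2252·25352) = √57092704 = 7555.9714
r = 6764 / 7555.9714 = 0.8952

0.8952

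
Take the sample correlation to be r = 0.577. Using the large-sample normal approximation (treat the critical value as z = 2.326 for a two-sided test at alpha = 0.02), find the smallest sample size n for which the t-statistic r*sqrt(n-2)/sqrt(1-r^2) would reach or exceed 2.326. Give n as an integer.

r√(n−2)/√(1−r²) ≥ 2.326  ⇔  n−2 ≥ (2.326)²·(1−r²)/r²
(1−r²)/r² = (1−0.332929)/0.332929 = 2.0036
n ≥ 2 + 5.410276·2.0036 = 2 + 10.8400 = 12.8400
⌈12.8400⌉ = 13

13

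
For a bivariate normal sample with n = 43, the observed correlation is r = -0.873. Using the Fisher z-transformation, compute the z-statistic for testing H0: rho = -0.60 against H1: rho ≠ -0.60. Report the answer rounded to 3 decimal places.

Fisher z: atanh(-0.873) = -1.345555, atanh(-0.60) = -0.693147
z = (z_r − z_0)·√(n−3) = (-1.345555 − (-0.693147))·√40 = -0.652408 · 6.324555 = -4.126

-4.126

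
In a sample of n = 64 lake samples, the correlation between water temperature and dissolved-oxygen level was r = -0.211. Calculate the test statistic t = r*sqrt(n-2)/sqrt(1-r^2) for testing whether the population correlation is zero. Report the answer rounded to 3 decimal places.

t = r·√(n−2) / √(1−r²) with r = -0.211, n = 64
  = -0.211·√62 / √(1 − 0.044521)
  = -0.211·7.874008 / 0.977486
  = -1.661416 / 0.977486 = -1.700

-1.700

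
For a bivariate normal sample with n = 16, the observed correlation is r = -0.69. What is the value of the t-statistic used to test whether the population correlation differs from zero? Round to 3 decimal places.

-3.567

t = r·√(n−2) / √(1−r²) with r = -0.69, n = 16
  = -0.69·√14 / √(1 − 0.4761)
  = -0.69·3.741657 / 0.723809
  = -2.581743 / 0.723809 = -3.567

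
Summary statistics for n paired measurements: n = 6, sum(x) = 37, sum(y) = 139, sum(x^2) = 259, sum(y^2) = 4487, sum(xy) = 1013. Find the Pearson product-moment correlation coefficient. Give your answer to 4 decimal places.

S_xy = nΣxy − ΣxΣy = 6·1013 − 37·139 = 6078 − 5143 = 935
S_xx = nΣx² − (Σx)² = 6·259 − 37² = 1554 − 1369 = 185
S_yy = nΣy² − (Σy)² = 6·4487 − 139² = 26922 − 19321 = 7601
r = S_xy / √(S_xx·S_yy) = 935 / √(185·7601) = 935 / √1406185 = 935 / 1185.8267 = 0.7885

0.7885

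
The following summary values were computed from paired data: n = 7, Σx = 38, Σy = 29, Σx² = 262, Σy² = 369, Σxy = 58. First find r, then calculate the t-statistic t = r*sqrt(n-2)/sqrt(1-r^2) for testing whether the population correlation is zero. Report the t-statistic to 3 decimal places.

Numerator: nΣxy − (Σx)(Σy) = 7·58 − (38)(29) = -696
Denominator: √[(nΣx²−(Σx)²)(nΣy²−(Σy)²)]
  nΣx²−(Σx)² = 7·262 − 1444 = 390;  nΣy²−(Σy)² = 7·369 − 841 = 1742
  √(390·1742) = √679380 = 824.2451
r = -696 / 824.2451 = -0.8444
t = r·√(n−2)/√(1−r²) = -0.8444·√5 / √(1−0.713011) = -1.888136 / 0.535714 = -3.525

-3.525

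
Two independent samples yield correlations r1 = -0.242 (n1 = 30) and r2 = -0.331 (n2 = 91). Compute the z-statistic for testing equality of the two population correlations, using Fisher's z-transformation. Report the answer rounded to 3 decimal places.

Fisher z-transforms: z1 = atanh(-0.242) = -0.246897, z2 = atanh(-0.331) = -0.343951; difference d = 0.097054
Var(d) = 1/27 + 1/88 = 0.0370370 + 0.0113636 = 0.0484006
z = d/√Var(d) = 0.097054 / √0.0484006 = 0.097054 / 0.220001 = 0.441

0.441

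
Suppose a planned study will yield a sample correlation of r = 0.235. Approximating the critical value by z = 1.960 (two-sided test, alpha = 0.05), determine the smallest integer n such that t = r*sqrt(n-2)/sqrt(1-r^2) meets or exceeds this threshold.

Need r·√(n−2)/√(1−r²) ≥ 1.960
√(n−2) ≥ 1.960·√(1−0.055225) / 0.235 = 1.960·0.971995 / 0.235 = 8.1069
n−2 ≥ 65.7218  ⇒  n ≥ 67.7218
Smallest integer n = 68

68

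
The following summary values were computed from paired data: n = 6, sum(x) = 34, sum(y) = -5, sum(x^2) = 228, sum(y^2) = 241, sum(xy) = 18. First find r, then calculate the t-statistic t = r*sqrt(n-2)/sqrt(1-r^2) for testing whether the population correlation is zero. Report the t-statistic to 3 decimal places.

1.175

Numerator: nΣxy − (Σx)(Σy) = 6·18 − (34)(-5) = 278
Denominator: √[(nΣx²−(Σx)²)(nΣy²−(Σy)²)]
  nΣx²−(Σx)² = 6·228 − 1156 = 212;  nΣy²−(Σy)² = 6·241 − 25 = 1421
  √(212·1421) = √301252 = 548.8643
r = 278 / 548.8643 = 0.5065
t = r·√(n−2)/√(1−r²) = 0.5065·√4 / √(1−0.256542) = 1.013000 / 0.862240 = 1.175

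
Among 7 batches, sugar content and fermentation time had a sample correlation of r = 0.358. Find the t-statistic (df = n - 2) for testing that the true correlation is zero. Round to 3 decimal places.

1 − r² = 1 − 0.128164 = 0.871836;  √(1−r²) = 0.933722
√(n−2) = √5 = 2.236068
t = r·√(n−2)/√(1−r²) = 0.358 · 2.236068 / 0.933722 = 0.857

0.857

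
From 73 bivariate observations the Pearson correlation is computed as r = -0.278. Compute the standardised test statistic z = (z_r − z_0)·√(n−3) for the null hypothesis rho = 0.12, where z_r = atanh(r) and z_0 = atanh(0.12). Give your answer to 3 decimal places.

-3.398

Fisher z: atanh(-0.278) = -0.285513, atanh(0.12) = 0.120581
z = (z_r − z_0)·√(n−3) = (-0.285513 − 0.120581)·√70 = -0.406094 · 8.366600 = -3.398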